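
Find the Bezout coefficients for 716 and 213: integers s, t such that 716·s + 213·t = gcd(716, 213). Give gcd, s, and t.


Euclidean algorithm on (716, 213) — divide until remainder is 0:
  716 = 3 · 213 + 77
  213 = 2 · 77 + 59
  77 = 1 · 59 + 18
  59 = 3 · 18 + 5
  18 = 3 · 5 + 3
  5 = 1 · 3 + 2
  3 = 1 · 2 + 1
  2 = 2 · 1 + 0
gcd(716, 213) = 1.
Track Bezout coefficients alongside the remainders: start with r₀ = 716 = a·1 + b·0 (s = 1, t = 0) and r₁ = 213 = a·0 + b·1 (s = 0, t = 1); each new remainder r_{k+1} = r_{k-1} − q_k·r_k inherits s_{k+1} = s_{k-1} − q_k·s_k, t_{k+1} = t_{k-1} − q_k·t_k, so r_k = a·s_k + b·t_k at every step:
  q = 3: r = 77, s = 1 − 3·0 = 1, t = 0 − 3·1 = -3  (check: 716·1 + 213·(-3) = 77)
  q = 2: r = 59, s = 0 − 2·1 = -2, t = 1 − 2·(-3) = 7  (check: 716·(-2) + 213·7 = 59)
  q = 1: r = 18, s = 1 − 1·(-2) = 3, t = -3 − 1·7 = -10  (check: 716·3 + 213·(-10) = 18)
  q = 3: r = 5, s = -2 − 3·3 = -11, t = 7 − 3·(-10) = 37  (check: 716·(-11) + 213·37 = 5)
  q = 3: r = 3, s = 3 − 3·(-11) = 36, t = -10 − 3·37 = -121  (check: 716·36 + 213·(-121) = 3)
  q = 1: r = 2, s = -11 − 1·36 = -47, t = 37 − 1·(-121) = 158  (check: 716·(-47) + 213·158 = 2)
  q = 1: r = 1, s = 36 − 1·(-47) = 83, t = -121 − 1·158 = -279  (check: 716·83 + 213·(-279) = 1)
The row with r = 1 (the gcd) gives the Bezout coefficients s = 83, t = -279.
Result: 716 · (83) + 213 · (-279) = 1.

gcd(716, 213) = 1; s = 83, t = -279 (check: 716·83 + 213·(-279) = 1).


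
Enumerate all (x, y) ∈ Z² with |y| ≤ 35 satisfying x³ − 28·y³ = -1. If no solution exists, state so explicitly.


The equation is x³ - 28y³ = -1. For fixed y, x³ = 28·y³ − 1, so a solution requires the RHS to be a perfect cube.
Strategy: iterate y from -35 to 35, compute RHS = 28·y³ − 1, and check whether it is a (positive or negative) perfect cube.
Check small values of y:
  y = 0: RHS = -1 = (-1)³ ⇒ x = -1 works.
  y = 1: RHS = 27 = (3)³ ⇒ x = 3 works.
  y = -1: RHS = -29 is not a perfect cube.
  y = 2: RHS = 223 is not a perfect cube.
  y = -2: RHS = -225 is not a perfect cube.
  y = 3: RHS = 755 is not a perfect cube.
  y = -3: RHS = -757 is not a perfect cube.
Continuing the search up to |y| = 35 finds no further solutions beyond those listed.
Collected solutions: (-1, 0), (3, 1).

Solutions (with |y| ≤ 35): (-1, 0), (3, 1).


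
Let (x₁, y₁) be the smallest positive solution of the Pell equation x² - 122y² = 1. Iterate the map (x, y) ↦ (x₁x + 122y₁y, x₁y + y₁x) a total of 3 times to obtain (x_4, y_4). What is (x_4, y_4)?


Step 1: Find the fundamental solution (x₁, y₁) of x² - 122y² = 1.
  Expand √122 as a continued fraction. a₀ = ⌊√122⌋ = 11; iterate m_{k+1} = d_k·a_k − m_k, d_{k+1} = (122 − m_{k+1}²)/d_k, a_{k+1} = ⌊(a₀ + m_{k+1})/d_{k+1}⌋ (starting m₀ = 0, d₀ = 1), with convergents p_k = a_k·p_{k-1} + p_{k-2}, q_k = a_k·q_{k-1} + q_{k-2} (p₋₁ = 1, q₋₁ = 0):
  k = 0: a₀ = 11; p₀/q₀ = 11/1; p₀² − 122·q₀² = 121 − 122 = -1.
  k = 1: m = 11, d = 1, a = ⌊(11 + 11)/1⌋ = 22; p/q = (22·11 + 1)/(22·1 + 0) = 243/22; p² − 122·q² = 59049 − 59048 = 1.
  The first convergent with p² − 122·q² = 1 gives the fundamental solution (x₁, y₁) = (243, 22).
Step 2: Apply the recurrence (x_{n+1}, y_{n+1}) = (x₁x_n + 122y₁y_n, x₁y_n + y₁x_n) repeatedly.
  From (x_1, y_1) = (243, 22): x_2 = 243·243 + 122·22·22 = 118097; y_2 = 243·22 + 22·243 = 10692.
  From (x_2, y_2) = (118097, 10692): x_3 = 243·118097 + 122·22·10692 = 57394899; y_3 = 243·10692 + 22·118097 = 5196290.
  From (x_3, y_3) = (57394899, 5196290): x_4 = 243·57394899 + 122·22·5196290 = 27893802817; y_4 = 243·5196290 + 22·57394899 = 2525386248.
Step 3: Verify x_4² - 122·y_4² = 778064235593677135489 - 778064235593677135488 = 1 (should be 1). ✓

(x_1, y_1) = (243, 22); (x_4, y_4) = (27893802817, 2525386248).


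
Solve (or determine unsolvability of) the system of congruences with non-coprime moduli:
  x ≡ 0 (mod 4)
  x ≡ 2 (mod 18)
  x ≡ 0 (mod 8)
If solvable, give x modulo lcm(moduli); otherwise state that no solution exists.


Moduli 4, 18, 8 are not pairwise coprime, so CRT works modulo lcm(m_i) when all pairwise compatibility conditions hold.
Pairwise compatibility: gcd(m_i, m_j) must divide a_i - a_j for every pair.
Merge one congruence at a time:
  Start: x ≡ 0 (mod 4).
  Combine with x ≡ 2 (mod 18): gcd(4, 18) = 2; 2 - 0 = 2, which IS divisible by 2, so compatible.
    Write x = 0 + 4·t and substitute into x ≡ 2 (mod 18): 4·t ≡ 2 − 0 = 2 (mod 18).
    Divide the congruence (and modulus) by g = 2: 2·t ≡ 1 (mod 9).
    The inverse of 2 mod 9 is 5 (since 2·5 = 10 = 1·9 + 1), so t ≡ 5·1 = 5 ≡ 5 (mod 9).
    Then x = 0 + 4·5 = 20, valid modulo lcm(4, 18) = 36: x ≡ 20 (mod 36).
  Combine with x ≡ 0 (mod 8): gcd(36, 8) = 4; 0 - 20 = -20, which IS divisible by 4, so compatible.
    Write x = 20 + 36·t and substitute into x ≡ 0 (mod 8): 36·t ≡ 0 − 20 = -20 (mod 8).
    Divide the congruence (and modulus) by g = 4: 9·t ≡ -5 (mod 2).
    Reduce coefficients mod 2: 1·t ≡ 1 (mod 2).
    So t ≡ 1 (mod 2).
    Then x = 20 + 36·1 = 56, valid modulo lcm(36, 8) = 72: x ≡ 56 (mod 72).
Verify: 56 mod 4 = 0, 56 mod 18 = 2, 56 mod 8 = 0.

x ≡ 56 (mod 72).


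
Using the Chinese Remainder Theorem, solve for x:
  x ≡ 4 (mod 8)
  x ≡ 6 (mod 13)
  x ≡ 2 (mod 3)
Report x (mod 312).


Moduli 8, 13, 3 are pairwise coprime; by CRT there is a unique solution modulo M = 8 · 13 · 3 = 312.
Solve pairwise, accumulating the modulus:
  Start with x ≡ 4 (mod 8).
  Combine with x ≡ 6 (mod 13): since gcd(8, 13) = 1, we get a unique residue mod 104.
    Write x = 4 + 8·t and substitute into x ≡ 6 (mod 13): 8·t ≡ 6 − 4 = 2 (mod 13).
    The inverse of 8 mod 13 is 5 (since 8·5 = 40 = 3·13 + 1), so t ≡ 5·2 = 10 ≡ 10 (mod 13).
    Then x = 4 + 8·10 = 84, valid modulo lcm(8, 13) = 104: x ≡ 84 (mod 104).
  Combine with x ≡ 2 (mod 3): since gcd(104, 3) = 1, we get a unique residue mod 312.
    Write x = 84 + 104·t and substitute into x ≡ 2 (mod 3): 104·t ≡ 2 − 84 = -82 (mod 3).
    Reduce coefficients mod 3: 2·t ≡ 2 (mod 3).
    The inverse of 2 mod 3 is 2 (since 2·2 = 4 = 1·3 + 1), so t ≡ 2·2 = 4 ≡ 1 (mod 3).
    Then x = 84 + 104·1 = 188, valid modulo lcm(104, 3) = 312: x ≡ 188 (mod 312).
Verify: 188 mod 8 = 4 ✓, 188 mod 13 = 6 ✓, 188 mod 3 = 2 ✓.

x ≡ 188 (mod 312).


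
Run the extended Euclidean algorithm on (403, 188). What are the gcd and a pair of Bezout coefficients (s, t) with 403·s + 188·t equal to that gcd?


Euclidean algorithm on (403, 188) — divide until remainder is 0:
  403 = 2 · 188 + 27
  188 = 6 · 27 + 26
  27 = 1 · 26 + 1
  26 = 26 · 1 + 0
gcd(403, 188) = 1.
Track Bezout coefficients alongside the remainders: start with r₀ = 403 = a·1 + b·0 (s = 1, t = 0) and r₁ = 188 = a·0 + b·1 (s = 0, t = 1); each new remainder r_{k+1} = r_{k-1} − q_k·r_k inherits s_{k+1} = s_{k-1} − q_k·s_k, t_{k+1} = t_{k-1} − q_k·t_k, so r_k = a·s_k + b·t_k at every step:
  q = 2: r = 27, s = 1 − 2·0 = 1, t = 0 − 2·1 = -2  (check: 403·1 + 188·(-2) = 27)
  q = 6: r = 26, s = 0 − 6·1 = -6, t = 1 − 6·(-2) = 13  (check: 403·(-6) + 188·13 = 26)
  q = 1: r = 1, s = 1 − 1·(-6) = 7, t = -2 − 1·13 = -15  (check: 403·7 + 188·(-15) = 1)
The row with r = 1 (the gcd) gives the Bezout coefficients s = 7, t = -15.
Result: 403 · (7) + 188 · (-15) = 1.

gcd(403, 188) = 1; s = 7, t = -15 (check: 403·7 + 188·(-15) = 1).


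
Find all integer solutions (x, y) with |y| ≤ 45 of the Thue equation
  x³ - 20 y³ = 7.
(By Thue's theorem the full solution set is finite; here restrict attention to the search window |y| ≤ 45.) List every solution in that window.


The equation is x³ - 20y³ = 7. For fixed y, x³ = 20·y³ + 7, so a solution requires the RHS to be a perfect cube.
Strategy: iterate y from -45 to 45, compute RHS = 20·y³ + 7, and check whether it is a (positive or negative) perfect cube.
Check small values of y:
  y = 0: RHS = 7 is not a perfect cube.
  y = 1: RHS = 27 = (3)³ ⇒ x = 3 works.
  y = -1: RHS = -13 is not a perfect cube.
  y = 2: RHS = 167 is not a perfect cube.
  y = -2: RHS = -153 is not a perfect cube.
  y = 3: RHS = 547 is not a perfect cube.
  y = -3: RHS = -533 is not a perfect cube.
Continuing the search up to |y| = 45 finds no further solutions beyond those listed.
Collected solutions: (3, 1).

Solutions (with |y| ≤ 45): (3, 1).


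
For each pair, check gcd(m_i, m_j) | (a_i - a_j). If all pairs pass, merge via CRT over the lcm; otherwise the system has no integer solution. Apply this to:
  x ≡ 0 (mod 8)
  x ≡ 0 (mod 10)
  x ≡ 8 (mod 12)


Moduli 8, 10, 12 are not pairwise coprime, so CRT works modulo lcm(m_i) when all pairwise compatibility conditions hold.
Pairwise compatibility: gcd(m_i, m_j) must divide a_i - a_j for every pair.
Merge one congruence at a time:
  Start: x ≡ 0 (mod 8).
  Combine with x ≡ 0 (mod 10): gcd(8, 10) = 2; 0 - 0 = 0, which IS divisible by 2, so compatible.
    Write x = 0 + 8·t and substitute into x ≡ 0 (mod 10): 8·t ≡ 0 − 0 = 0 (mod 10).
    Divide the congruence (and modulus) by g = 2: 4·t ≡ 0 (mod 5).
    The inverse of 4 mod 5 is 4 (since 4·4 = 16 = 3·5 + 1), so t ≡ 4·0 = 0 ≡ 0 (mod 5).
    Then x = 0 + 8·0 = 0, valid modulo lcm(8, 10) = 40: x ≡ 0 (mod 40).
  Combine with x ≡ 8 (mod 12): gcd(40, 12) = 4; 8 - 0 = 8, which IS divisible by 4, so compatible.
    Write x = 0 + 40·t and substitute into x ≡ 8 (mod 12): 40·t ≡ 8 − 0 = 8 (mod 12).
    Divide the congruence (and modulus) by g = 4: 10·t ≡ 2 (mod 3).
    Reduce coefficients mod 3: 1·t ≡ 2 (mod 3).
    So t ≡ 2 (mod 3).
    Then x = 0 + 40·2 = 80, valid modulo lcm(40, 12) = 120: x ≡ 80 (mod 120).
Verify: 80 mod 8 = 0, 80 mod 10 = 0, 80 mod 12 = 8.

x ≡ 80 (mod 120).


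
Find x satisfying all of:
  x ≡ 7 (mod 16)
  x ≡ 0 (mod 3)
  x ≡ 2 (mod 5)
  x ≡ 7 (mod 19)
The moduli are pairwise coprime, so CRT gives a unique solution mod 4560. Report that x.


Product of moduli M = 16 · 3 · 5 · 19 = 4560.
Merge one congruence at a time:
  Start: x ≡ 7 (mod 16).
  Combine with x ≡ 0 (mod 3); new modulus lcm = 48.
    Write x = 7 + 16·t and substitute into x ≡ 0 (mod 3): 16·t ≡ 0 − 7 = -7 (mod 3).
    Reduce coefficients mod 3: 1·t ≡ 2 (mod 3).
    So t ≡ 2 (mod 3).
    Then x = 7 + 16·2 = 39, valid modulo lcm(16, 3) = 48: x ≡ 39 (mod 48).
  Combine with x ≡ 2 (mod 5); new modulus lcm = 240.
    Write x = 39 + 48·t and substitute into x ≡ 2 (mod 5): 48·t ≡ 2 − 39 = -37 (mod 5).
    Reduce coefficients mod 5: 3·t ≡ 3 (mod 5).
    The inverse of 3 mod 5 is 2 (since 3·2 = 6 = 1·5 + 1), so t ≡ 2·3 = 6 ≡ 1 (mod 5).
    Then x = 39 + 48·1 = 87, valid modulo lcm(48, 5) = 240: x ≡ 87 (mod 240).
  Combine with x ≡ 7 (mod 19); new modulus lcm = 4560.
    Write x = 87 + 240·t and substitute into x ≡ 7 (mod 19): 240·t ≡ 7 − 87 = -80 (mod 19).
    Reduce coefficients mod 19: 12·t ≡ 15 (mod 19).
    The inverse of 12 mod 19 is 8 (since 12·8 = 96 = 5·19 + 1), so t ≡ 8·15 = 120 ≡ 6 (mod 19).
    Then x = 87 + 240·6 = 1527, valid modulo lcm(240, 19) = 4560: x ≡ 1527 (mod 4560).
Verify against each original: 1527 mod 16 = 7, 1527 mod 3 = 0, 1527 mod 5 = 2, 1527 mod 19 = 7.

x ≡ 1527 (mod 4560).


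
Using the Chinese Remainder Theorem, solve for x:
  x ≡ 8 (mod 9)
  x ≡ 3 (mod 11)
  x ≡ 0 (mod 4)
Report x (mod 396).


Moduli 9, 11, 4 are pairwise coprime; by CRT there is a unique solution modulo M = 9 · 11 · 4 = 396.
Solve pairwise, accumulating the modulus:
  Start with x ≡ 8 (mod 9).
  Combine with x ≡ 3 (mod 11): since gcd(9, 11) = 1, we get a unique residue mod 99.
    Write x = 8 + 9·t and substitute into x ≡ 3 (mod 11): 9·t ≡ 3 − 8 = -5 (mod 11).
    Reduce coefficients mod 11: 9·t ≡ 6 (mod 11).
    The inverse of 9 mod 11 is 5 (since 9·5 = 45 = 4·11 + 1), so t ≡ 5·6 = 30 ≡ 8 (mod 11).
    Then x = 8 + 9·8 = 80, valid modulo lcm(9, 11) = 99: x ≡ 80 (mod 99).
  Combine with x ≡ 0 (mod 4): since gcd(99, 4) = 1, we get a unique residue mod 396.
    Write x = 80 + 99·t and substitute into x ≡ 0 (mod 4): 99·t ≡ 0 − 80 = -80 (mod 4).
    Reduce coefficients mod 4: 3·t ≡ 0 (mod 4).
    The inverse of 3 mod 4 is 3 (since 3·3 = 9 = 2·4 + 1), so t ≡ 3·0 = 0 ≡ 0 (mod 4).
    Then x = 80 + 99·0 = 80, valid modulo lcm(99, 4) = 396: x ≡ 80 (mod 396).
Verify: 80 mod 9 = 8 ✓, 80 mod 11 = 3 ✓, 80 mod 4 = 0 ✓.

x ≡ 80 (mod 396).


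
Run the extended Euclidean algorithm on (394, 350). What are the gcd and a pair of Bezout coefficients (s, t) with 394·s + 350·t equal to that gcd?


Euclidean algorithm on (394, 350) — divide until remainder is 0:
  394 = 1 · 350 + 44
  350 = 7 · 44 + 42
  44 = 1 · 42 + 2
  42 = 21 · 2 + 0
gcd(394, 350) = 2.
Track Bezout coefficients alongside the remainders: start with r₀ = 394 = a·1 + b·0 (s = 1, t = 0) and r₁ = 350 = a·0 + b·1 (s = 0, t = 1); each new remainder r_{k+1} = r_{k-1} − q_k·r_k inherits s_{k+1} = s_{k-1} − q_k·s_k, t_{k+1} = t_{k-1} − q_k·t_k, so r_k = a·s_k + b·t_k at every step:
  q = 1: r = 44, s = 1 − 1·0 = 1, t = 0 − 1·1 = -1  (check: 394·1 + 350·(-1) = 44)
  q = 7: r = 42, s = 0 − 7·1 = -7, t = 1 − 7·(-1) = 8  (check: 394·(-7) + 350·8 = 42)
  q = 1: r = 2, s = 1 − 1·(-7) = 8, t = -1 − 1·8 = -9  (check: 394·8 + 350·(-9) = 2)
The row with r = 2 (the gcd) gives the Bezout coefficients s = 8, t = -9.
Result: 394 · (8) + 350 · (-9) = 2.

gcd(394, 350) = 2; s = 8, t = -9 (check: 394·8 + 350·(-9) = 2).


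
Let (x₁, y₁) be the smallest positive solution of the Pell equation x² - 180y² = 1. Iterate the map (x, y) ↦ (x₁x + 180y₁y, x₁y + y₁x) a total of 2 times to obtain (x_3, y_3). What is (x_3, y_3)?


Step 1: Find the fundamental solution (x₁, y₁) of x² - 180y² = 1.
  Expand √180 as a continued fraction. a₀ = ⌊√180⌋ = 13; iterate m_{k+1} = d_k·a_k − m_k, d_{k+1} = (180 − m_{k+1}²)/d_k, a_{k+1} = ⌊(a₀ + m_{k+1})/d_{k+1}⌋ (starting m₀ = 0, d₀ = 1), with convergents p_k = a_k·p_{k-1} + p_{k-2}, q_k = a_k·q_{k-1} + q_{k-2} (p₋₁ = 1, q₋₁ = 0):
  k = 0: a₀ = 13; p₀/q₀ = 13/1; p₀² − 180·q₀² = 169 − 180 = -11.
  k = 1: m = 13, d = 11, a = ⌊(13 + 13)/11⌋ = 2; p/q = (2·13 + 1)/(2·1 + 0) = 27/2; p² − 180·q² = 729 − 720 = 9.
  k = 2: m = 9, d = 9, a = ⌊(13 + 9)/9⌋ = 2; p/q = (2·27 + 13)/(2·2 + 1) = 67/5; p² − 180·q² = 4489 − 4500 = -11.
  k = 3: m = 9, d = 11, a = ⌊(13 + 9)/11⌋ = 2; p/q = (2·67 + 27)/(2·5 + 2) = 161/12; p² − 180·q² = 25921 − 25920 = 1.
  The first convergent with p² − 180·q² = 1 gives the fundamental solution (x₁, y₁) = (161, 12).
Step 2: Apply the recurrence (x_{n+1}, y_{n+1}) = (x₁x_n + 180y₁y_n, x₁y_n + y₁x_n) repeatedly.
  From (x_1, y_1) = (161, 12): x_2 = 161·161 + 180·12·12 = 51841; y_2 = 161·12 + 12·161 = 3864.
  From (x_2, y_2) = (51841, 3864): x_3 = 161·51841 + 180·12·3864 = 16692641; y_3 = 161·3864 + 12·51841 = 1244196.
Step 3: Verify x_3² - 180·y_3² = 278644263554881 - 278644263554880 = 1 (should be 1). ✓

(x_1, y_1) = (161, 12); (x_3, y_3) = (16692641, 1244196).


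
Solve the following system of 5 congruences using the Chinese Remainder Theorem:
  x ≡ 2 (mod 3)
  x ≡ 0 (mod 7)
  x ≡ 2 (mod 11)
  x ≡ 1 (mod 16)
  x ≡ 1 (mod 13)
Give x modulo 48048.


Product of moduli M = 3 · 7 · 11 · 16 · 13 = 48048.
Merge one congruence at a time:
  Start: x ≡ 2 (mod 3).
  Combine with x ≡ 0 (mod 7); new modulus lcm = 21.
    Write x = 2 + 3·t and substitute into x ≡ 0 (mod 7): 3·t ≡ 0 − 2 = -2 (mod 7).
    Reduce coefficients mod 7: 3·t ≡ 5 (mod 7).
    The inverse of 3 mod 7 is 5 (since 3·5 = 15 = 2·7 + 1), so t ≡ 5·5 = 25 ≡ 4 (mod 7).
    Then x = 2 + 3·4 = 14, valid modulo lcm(3, 7) = 21: x ≡ 14 (mod 21).
  Combine with x ≡ 2 (mod 11); new modulus lcm = 231.
    Write x = 14 + 21·t and substitute into x ≡ 2 (mod 11): 21·t ≡ 2 − 14 = -12 (mod 11).
    Reduce coefficients mod 11: 10·t ≡ 10 (mod 11).
    The inverse of 10 mod 11 is 10 (since 10·10 = 100 = 9·11 + 1), so t ≡ 10·10 = 100 ≡ 1 (mod 11).
    Then x = 14 + 21·1 = 35, valid modulo lcm(21, 11) = 231: x ≡ 35 (mod 231).
  Combine with x ≡ 1 (mod 16); new modulus lcm = 3696.
    Write x = 35 + 231·t and substitute into x ≡ 1 (mod 16): 231·t ≡ 1 − 35 = -34 (mod 16).
    Reduce coefficients mod 16: 7·t ≡ 14 (mod 16).
    The inverse of 7 mod 16 is 7 (since 7·7 = 49 = 3·16 + 1), so t ≡ 7·14 = 98 ≡ 2 (mod 16).
    Then x = 35 + 231·2 = 497, valid modulo lcm(231, 16) = 3696: x ≡ 497 (mod 3696).
  Combine with x ≡ 1 (mod 13); new modulus lcm = 48048.
    Write x = 497 + 3696·t and substitute into x ≡ 1 (mod 13): 3696·t ≡ 1 − 497 = -496 (mod 13).
    Reduce coefficients mod 13: 4·t ≡ 11 (mod 13).
    The inverse of 4 mod 13 is 10 (since 4·10 = 40 = 3·13 + 1), so t ≡ 10·11 = 110 ≡ 6 (mod 13).
    Then x = 497 + 3696·6 = 22673, valid modulo lcm(3696, 13) = 48048: x ≡ 22673 (mod 48048).
Verify against each original: 22673 mod 3 = 2, 22673 mod 7 = 0, 22673 mod 11 = 2, 22673 mod 16 = 1, 22673 mod 13 = 1.

x ≡ 22673 (mod 48048).


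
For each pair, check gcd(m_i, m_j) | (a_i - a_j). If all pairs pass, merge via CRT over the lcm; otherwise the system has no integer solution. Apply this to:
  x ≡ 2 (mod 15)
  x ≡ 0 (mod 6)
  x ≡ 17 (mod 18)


Moduli 15, 6, 18 are not pairwise coprime, so CRT works modulo lcm(m_i) when all pairwise compatibility conditions hold.
Pairwise compatibility: gcd(m_i, m_j) must divide a_i - a_j for every pair.
Merge one congruence at a time:
  Start: x ≡ 2 (mod 15).
  Combine with x ≡ 0 (mod 6): gcd(15, 6) = 3, and 0 - 2 = -2 is NOT divisible by 3.
    ⇒ system is inconsistent (no integer solution).

No solution (the system is inconsistent).


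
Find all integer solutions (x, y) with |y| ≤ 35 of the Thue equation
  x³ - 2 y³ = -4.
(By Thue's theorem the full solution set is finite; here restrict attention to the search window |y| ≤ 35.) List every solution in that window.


The equation is x³ - 2y³ = -4. For fixed y, x³ = 2·y³ − 4, so a solution requires the RHS to be a perfect cube.
Strategy: iterate y from -35 to 35, compute RHS = 2·y³ − 4, and check whether it is a (positive or negative) perfect cube.
Check small values of y:
  y = 0: RHS = -4 is not a perfect cube.
  y = 1: RHS = -2 is not a perfect cube.
  y = -1: RHS = -6 is not a perfect cube.
  y = 2: RHS = 12 is not a perfect cube.
  y = -2: RHS = -20 is not a perfect cube.
  y = 3: RHS = 50 is not a perfect cube.
  y = -3: RHS = -58 is not a perfect cube.
Continuing the search up to |y| = 35 finds no solutions either.
No (x, y) in the scanned range satisfies the equation.

No integer solutions with |y| ≤ 35.


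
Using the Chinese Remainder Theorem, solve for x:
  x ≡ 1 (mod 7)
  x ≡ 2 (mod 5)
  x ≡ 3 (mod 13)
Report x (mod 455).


Moduli 7, 5, 13 are pairwise coprime; by CRT there is a unique solution modulo M = 7 · 5 · 13 = 455.
Solve pairwise, accumulating the modulus:
  Start with x ≡ 1 (mod 7).
  Combine with x ≡ 2 (mod 5): since gcd(7, 5) = 1, we get a unique residue mod 35.
    Write x = 1 + 7·t and substitute into x ≡ 2 (mod 5): 7·t ≡ 2 − 1 = 1 (mod 5).
    Reduce coefficients mod 5: 2·t ≡ 1 (mod 5).
    The inverse of 2 mod 5 is 3 (since 2·3 = 6 = 1·5 + 1), so t ≡ 3·1 = 3 ≡ 3 (mod 5).
    Then x = 1 + 7·3 = 22, valid modulo lcm(7, 5) = 35: x ≡ 22 (mod 35).
  Combine with x ≡ 3 (mod 13): since gcd(35, 13) = 1, we get a unique residue mod 455.
    Write x = 22 + 35·t and substitute into x ≡ 3 (mod 13): 35·t ≡ 3 − 22 = -19 (mod 13).
    Reduce coefficients mod 13: 9·t ≡ 7 (mod 13).
    The inverse of 9 mod 13 is 3 (since 9·3 = 27 = 2·13 + 1), so t ≡ 3·7 = 21 ≡ 8 (mod 13).
    Then x = 22 + 35·8 = 302, valid modulo lcm(35, 13) = 455: x ≡ 302 (mod 455).
Verify: 302 mod 7 = 1 ✓, 302 mod 5 = 2 ✓, 302 mod 13 = 3 ✓.

x ≡ 302 (mod 455).


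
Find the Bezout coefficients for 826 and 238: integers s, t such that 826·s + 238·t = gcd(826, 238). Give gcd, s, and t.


Euclidean algorithm on (826, 238) — divide until remainder is 0:
  826 = 3 · 238 + 112
  238 = 2 · 112 + 14
  112 = 8 · 14 + 0
gcd(826, 238) = 14.
Track Bezout coefficients alongside the remainders: start with r₀ = 826 = a·1 + b·0 (s = 1, t = 0) and r₁ = 238 = a·0 + b·1 (s = 0, t = 1); each new remainder r_{k+1} = r_{k-1} − q_k·r_k inherits s_{k+1} = s_{k-1} − q_k·s_k, t_{k+1} = t_{k-1} − q_k·t_k, so r_k = a·s_k + b·t_k at every step:
  q = 3: r = 112, s = 1 − 3·0 = 1, t = 0 − 3·1 = -3  (check: 826·1 + 238·(-3) = 112)
  q = 2: r = 14, s = 0 − 2·1 = -2, t = 1 − 2·(-3) = 7  (check: 826·(-2) + 238·7 = 14)
The row with r = 14 (the gcd) gives the Bezout coefficients s = -2, t = 7.
Result: 826 · (-2) + 238 · (7) = 14.

gcd(826, 238) = 14; s = -2, t = 7 (check: 826·(-2) + 238·7 = 14).


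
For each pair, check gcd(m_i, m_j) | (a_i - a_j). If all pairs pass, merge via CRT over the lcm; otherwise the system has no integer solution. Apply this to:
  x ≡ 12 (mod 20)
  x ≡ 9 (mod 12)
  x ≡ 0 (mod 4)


Moduli 20, 12, 4 are not pairwise coprime, so CRT works modulo lcm(m_i) when all pairwise compatibility conditions hold.
Pairwise compatibility: gcd(m_i, m_j) must divide a_i - a_j for every pair.
Merge one congruence at a time:
  Start: x ≡ 12 (mod 20).
  Combine with x ≡ 9 (mod 12): gcd(20, 12) = 4, and 9 - 12 = -3 is NOT divisible by 4.
    ⇒ system is inconsistent (no integer solution).

No solution (the system is inconsistent).


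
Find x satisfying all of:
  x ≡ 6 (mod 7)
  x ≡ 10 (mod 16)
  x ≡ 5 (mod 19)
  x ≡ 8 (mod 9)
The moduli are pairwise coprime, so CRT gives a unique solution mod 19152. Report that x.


Product of moduli M = 7 · 16 · 19 · 9 = 19152.
Merge one congruence at a time:
  Start: x ≡ 6 (mod 7).
  Combine with x ≡ 10 (mod 16); new modulus lcm = 112.
    Write x = 6 + 7·t and substitute into x ≡ 10 (mod 16): 7·t ≡ 10 − 6 = 4 (mod 16).
    The inverse of 7 mod 16 is 7 (since 7·7 = 49 = 3·16 + 1), so t ≡ 7·4 = 28 ≡ 12 (mod 16).
    Then x = 6 + 7·12 = 90, valid modulo lcm(7, 16) = 112: x ≡ 90 (mod 112).
  Combine with x ≡ 5 (mod 19); new modulus lcm = 2128.
    Write x = 90 + 112·t and substitute into x ≡ 5 (mod 19): 112·t ≡ 5 − 90 = -85 (mod 19).
    Reduce coefficients mod 19: 17·t ≡ 10 (mod 19).
    The inverse of 17 mod 19 is 9 (since 17·9 = 153 = 8·19 + 1), so t ≡ 9·10 = 90 ≡ 14 (mod 19).
    Then x = 90 + 112·14 = 1658, valid modulo lcm(112, 19) = 2128: x ≡ 1658 (mod 2128).
  Combine with x ≡ 8 (mod 9); new modulus lcm = 19152.
    Write x = 1658 + 2128·t and substitute into x ≡ 8 (mod 9): 2128·t ≡ 8 − 1658 = -1650 (mod 9).
    Reduce coefficients mod 9: 4·t ≡ 6 (mod 9).
    The inverse of 4 mod 9 is 7 (since 4·7 = 28 = 3·9 + 1), so t ≡ 7·6 = 42 ≡ 6 (mod 9).
    Then x = 1658 + 2128·6 = 14426, valid modulo lcm(2128, 9) = 19152: x ≡ 14426 (mod 19152).
Verify against each original: 14426 mod 7 = 6, 14426 mod 16 = 10, 14426 mod 19 = 5, 14426 mod 9 = 8.

x ≡ 14426 (mod 19152).


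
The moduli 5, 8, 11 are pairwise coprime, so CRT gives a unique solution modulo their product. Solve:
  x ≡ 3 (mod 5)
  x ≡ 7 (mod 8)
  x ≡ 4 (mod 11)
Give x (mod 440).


Moduli 5, 8, 11 are pairwise coprime; by CRT there is a unique solution modulo M = 5 · 8 · 11 = 440.
Solve pairwise, accumulating the modulus:
  Start with x ≡ 3 (mod 5).
  Combine with x ≡ 7 (mod 8): since gcd(5, 8) = 1, we get a unique residue mod 40.
    Write x = 3 + 5·t and substitute into x ≡ 7 (mod 8): 5·t ≡ 7 − 3 = 4 (mod 8).
    The inverse of 5 mod 8 is 5 (since 5·5 = 25 = 3·8 + 1), so t ≡ 5·4 = 20 ≡ 4 (mod 8).
    Then x = 3 + 5·4 = 23, valid modulo lcm(5, 8) = 40: x ≡ 23 (mod 40).
  Combine with x ≡ 4 (mod 11): since gcd(40, 11) = 1, we get a unique residue mod 440.
    Write x = 23 + 40·t and substitute into x ≡ 4 (mod 11): 40·t ≡ 4 − 23 = -19 (mod 11).
    Reduce coefficients mod 11: 7·t ≡ 3 (mod 11).
    The inverse of 7 mod 11 is 8 (since 7·8 = 56 = 5·11 + 1), so t ≡ 8·3 = 24 ≡ 2 (mod 11).
    Then x = 23 + 40·2 = 103, valid modulo lcm(40, 11) = 440: x ≡ 103 (mod 440).
Verify: 103 mod 5 = 3 ✓, 103 mod 8 = 7 ✓, 103 mod 11 = 4 ✓.

x ≡ 103 (mod 440).


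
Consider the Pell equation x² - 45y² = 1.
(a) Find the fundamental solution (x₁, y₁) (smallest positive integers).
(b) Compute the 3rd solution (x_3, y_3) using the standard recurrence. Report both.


Step 1: Find the fundamental solution (x₁, y₁) of x² - 45y² = 1.
  Expand √45 as a continued fraction. a₀ = ⌊√45⌋ = 6; iterate m_{k+1} = d_k·a_k − m_k, d_{k+1} = (45 − m_{k+1}²)/d_k, a_{k+1} = ⌊(a₀ + m_{k+1})/d_{k+1}⌋ (starting m₀ = 0, d₀ = 1), with convergents p_k = a_k·p_{k-1} + p_{k-2}, q_k = a_k·q_{k-1} + q_{k-2} (p₋₁ = 1, q₋₁ = 0):
  k = 0: a₀ = 6; p₀/q₀ = 6/1; p₀² − 45·q₀² = 36 − 45 = -9.
  k = 1: m = 6, d = 9, a = ⌊(6 + 6)/9⌋ = 1; p/q = (1·6 + 1)/(1·1 + 0) = 7/1; p² − 45·q² = 49 − 45 = 4.
  k = 2: m = 3, d = 4, a = ⌊(6 + 3)/4⌋ = 2; p/q = (2·7 + 6)/(2·1 + 1) = 20/3; p² − 45·q² = 400 − 405 = -5.
  k = 3: m = 5, d = 5, a = ⌊(6 + 5)/5⌋ = 2; p/q = (2·20 + 7)/(2·3 + 1) = 47/7; p² − 45·q² = 2209 − 2205 = 4.
  k = 4: m = 5, d = 4, a = ⌊(6 + 5)/4⌋ = 2; p/q = (2·47 + 20)/(2·7 + 3) = 114/17; p² − 45·q² = 12996 − 13005 = -9.
  k = 5: m = 3, d = 9, a = ⌊(6 + 3)/9⌋ = 1; p/q = (1·114 + 47)/(1·17 + 7) = 161/24; p² − 45·q² = 25921 − 25920 = 1.
  The first convergent with p² − 45·q² = 1 gives the fundamental solution (x₁, y₁) = (161, 24).
Step 2: Apply the recurrence (x_{n+1}, y_{n+1}) = (x₁x_n + 45y₁y_n, x₁y_n + y₁x_n) repeatedly.
  From (x_1, y_1) = (161, 24): x_2 = 161·161 + 45·24·24 = 51841; y_2 = 161·24 + 24·161 = 7728.
  From (x_2, y_2) = (51841, 7728): x_3 = 161·51841 + 45·24·7728 = 16692641; y_3 = 161·7728 + 24·51841 = 2488392.
Step 3: Verify x_3² - 45·y_3² = 278644263554881 - 278644263554880 = 1 (should be 1). ✓

(x_1, y_1) = (161, 24); (x_3, y_3) = (16692641, 2488392).


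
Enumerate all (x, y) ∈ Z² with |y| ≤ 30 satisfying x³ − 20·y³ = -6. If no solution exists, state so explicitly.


The equation is x³ - 20y³ = -6. For fixed y, x³ = 20·y³ − 6, so a solution requires the RHS to be a perfect cube.
Strategy: iterate y from -30 to 30, compute RHS = 20·y³ − 6, and check whether it is a (positive or negative) perfect cube.
Check small values of y:
  y = 0: RHS = -6 is not a perfect cube.
  y = 1: RHS = 14 is not a perfect cube.
  y = -1: RHS = -26 is not a perfect cube.
  y = 2: RHS = 154 is not a perfect cube.
  y = -2: RHS = -166 is not a perfect cube.
  y = 3: RHS = 534 is not a perfect cube.
  y = -3: RHS = -546 is not a perfect cube.
Continuing the search up to |y| = 30 finds no solutions either.
No (x, y) in the scanned range satisfies the equation.

No integer solutions with |y| ≤ 30.


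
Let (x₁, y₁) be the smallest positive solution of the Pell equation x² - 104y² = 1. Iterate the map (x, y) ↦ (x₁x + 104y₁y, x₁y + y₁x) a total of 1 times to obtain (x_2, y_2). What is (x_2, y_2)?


Step 1: Find the fundamental solution (x₁, y₁) of x² - 104y² = 1.
  Expand √104 as a continued fraction. a₀ = ⌊√104⌋ = 10; iterate m_{k+1} = d_k·a_k − m_k, d_{k+1} = (104 − m_{k+1}²)/d_k, a_{k+1} = ⌊(a₀ + m_{k+1})/d_{k+1}⌋ (starting m₀ = 0, d₀ = 1), with convergents p_k = a_k·p_{k-1} + p_{k-2}, q_k = a_k·q_{k-1} + q_{k-2} (p₋₁ = 1, q₋₁ = 0):
  k = 0: a₀ = 10; p₀/q₀ = 10/1; p₀² − 104·q₀² = 100 − 104 = -4.
  k = 1: m = 10, d = 4, a = ⌊(10 + 10)/4⌋ = 5; p/q = (5·10 + 1)/(5·1 + 0) = 51/5; p² − 104·q² = 2601 − 2600 = 1.
  The first convergent with p² − 104·q² = 1 gives the fundamental solution (x₁, y₁) = (51, 5).
Step 2: Apply the recurrence (x_{n+1}, y_{n+1}) = (x₁x_n + 104y₁y_n, x₁y_n + y₁x_n) repeatedly.
  From (x_1, y_1) = (51, 5): x_2 = 51·51 + 104·5·5 = 5201; y_2 = 51·5 + 5·51 = 510.
Step 3: Verify x_2² - 104·y_2² = 27050401 - 27050400 = 1 (should be 1). ✓

(x_1, y_1) = (51, 5); (x_2, y_2) = (5201, 510).


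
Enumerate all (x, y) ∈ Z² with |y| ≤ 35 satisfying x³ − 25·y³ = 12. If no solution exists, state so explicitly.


The equation is x³ - 25y³ = 12. For fixed y, x³ = 25·y³ + 12, so a solution requires the RHS to be a perfect cube.
Strategy: iterate y from -35 to 35, compute RHS = 25·y³ + 12, and check whether it is a (positive or negative) perfect cube.
Check small values of y:
  y = 0: RHS = 12 is not a perfect cube.
  y = 1: RHS = 37 is not a perfect cube.
  y = -1: RHS = -13 is not a perfect cube.
  y = 2: RHS = 212 is not a perfect cube.
  y = -2: RHS = -188 is not a perfect cube.
  y = 3: RHS = 687 is not a perfect cube.
  y = -3: RHS = -663 is not a perfect cube.
Continuing the search up to |y| = 35 finds no solutions either.
No (x, y) in the scanned range satisfies the equation.

No integer solutions with |y| ≤ 35.


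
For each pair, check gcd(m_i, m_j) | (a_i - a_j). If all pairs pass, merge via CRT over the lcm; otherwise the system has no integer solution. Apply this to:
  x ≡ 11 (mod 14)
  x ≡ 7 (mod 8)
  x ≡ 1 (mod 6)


Moduli 14, 8, 6 are not pairwise coprime, so CRT works modulo lcm(m_i) when all pairwise compatibility conditions hold.
Pairwise compatibility: gcd(m_i, m_j) must divide a_i - a_j for every pair.
Merge one congruence at a time:
  Start: x ≡ 11 (mod 14).
  Combine with x ≡ 7 (mod 8): gcd(14, 8) = 2; 7 - 11 = -4, which IS divisible by 2, so compatible.
    Write x = 11 + 14·t and substitute into x ≡ 7 (mod 8): 14·t ≡ 7 − 11 = -4 (mod 8).
    Divide the congruence (and modulus) by g = 2: 7·t ≡ -2 (mod 4).
    Reduce coefficients mod 4: 3·t ≡ 2 (mod 4).
    The inverse of 3 mod 4 is 3 (since 3·3 = 9 = 2·4 + 1), so t ≡ 3·2 = 6 ≡ 2 (mod 4).
    Then x = 11 + 14·2 = 39, valid modulo lcm(14, 8) = 56: x ≡ 39 (mod 56).
  Combine with x ≡ 1 (mod 6): gcd(56, 6) = 2; 1 - 39 = -38, which IS divisible by 2, so compatible.
    Write x = 39 + 56·t and substitute into x ≡ 1 (mod 6): 56·t ≡ 1 − 39 = -38 (mod 6).
    Divide the congruence (and modulus) by g = 2: 28·t ≡ -19 (mod 3).
    Reduce coefficients mod 3: 1·t ≡ 2 (mod 3).
    So t ≡ 2 (mod 3).
    Then x = 39 + 56·2 = 151, valid modulo lcm(56, 6) = 168: x ≡ 151 (mod 168).
Verify: 151 mod 14 = 11, 151 mod 8 = 7, 151 mod 6 = 1.

x ≡ 151 (mod 168).


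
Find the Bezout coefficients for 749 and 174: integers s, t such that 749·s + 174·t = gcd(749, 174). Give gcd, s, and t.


Euclidean algorithm on (749, 174) — divide until remainder is 0:
  749 = 4 · 174 + 53
  174 = 3 · 53 + 15
  53 = 3 · 15 + 8
  15 = 1 · 8 + 7
  8 = 1 · 7 + 1
  7 = 7 · 1 + 0
gcd(749, 174) = 1.
Track Bezout coefficients alongside the remainders: start with r₀ = 749 = a·1 + b·0 (s = 1, t = 0) and r₁ = 174 = a·0 + b·1 (s = 0, t = 1); each new remainder r_{k+1} = r_{k-1} − q_k·r_k inherits s_{k+1} = s_{k-1} − q_k·s_k, t_{k+1} = t_{k-1} − q_k·t_k, so r_k = a·s_k + b·t_k at every step:
  q = 4: r = 53, s = 1 − 4·0 = 1, t = 0 − 4·1 = -4  (check: 749·1 + 174·(-4) = 53)
  q = 3: r = 15, s = 0 − 3·1 = -3, t = 1 − 3·(-4) = 13  (check: 749·(-3) + 174·13 = 15)
  q = 3: r = 8, s = 1 − 3·(-3) = 10, t = -4 − 3·13 = -43  (check: 749·10 + 174·(-43) = 8)
  q = 1: r = 7, s = -3 − 1·10 = -13, t = 13 − 1·(-43) = 56  (check: 749·(-13) + 174·56 = 7)
  q = 1: r = 1, s = 10 − 1·(-13) = 23, t = -43 − 1·56 = -99  (check: 749·23 + 174·(-99) = 1)
The row with r = 1 (the gcd) gives the Bezout coefficients s = 23, t = -99.
Result: 749 · (23) + 174 · (-99) = 1.

gcd(749, 174) = 1; s = 23, t = -99 (check: 749·23 + 174·(-99) = 1).


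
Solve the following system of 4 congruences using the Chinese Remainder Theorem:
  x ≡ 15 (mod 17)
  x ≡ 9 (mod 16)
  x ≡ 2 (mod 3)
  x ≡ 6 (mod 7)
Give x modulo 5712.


Product of moduli M = 17 · 16 · 3 · 7 = 5712.
Merge one congruence at a time:
  Start: x ≡ 15 (mod 17).
  Combine with x ≡ 9 (mod 16); new modulus lcm = 272.
    Write x = 15 + 17·t and substitute into x ≡ 9 (mod 16): 17·t ≡ 9 − 15 = -6 (mod 16).
    Reduce coefficients mod 16: 1·t ≡ 10 (mod 16).
    So t ≡ 10 (mod 16).
    Then x = 15 + 17·10 = 185, valid modulo lcm(17, 16) = 272: x ≡ 185 (mod 272).
  Combine with x ≡ 2 (mod 3); new modulus lcm = 816.
    Write x = 185 + 272·t and substitute into x ≡ 2 (mod 3): 272·t ≡ 2 − 185 = -183 (mod 3).
    Reduce coefficients mod 3: 2·t ≡ 0 (mod 3).
    The inverse of 2 mod 3 is 2 (since 2·2 = 4 = 1·3 + 1), so t ≡ 2·0 = 0 ≡ 0 (mod 3).
    Then x = 185 + 272·0 = 185, valid modulo lcm(272, 3) = 816: x ≡ 185 (mod 816).
  Combine with x ≡ 6 (mod 7); new modulus lcm = 5712.
    Write x = 185 + 816·t and substitute into x ≡ 6 (mod 7): 816·t ≡ 6 − 185 = -179 (mod 7).
    Reduce coefficients mod 7: 4·t ≡ 3 (mod 7).
    The inverse of 4 mod 7 is 2 (since 4·2 = 8 = 1·7 + 1), so t ≡ 2·3 = 6 ≡ 6 (mod 7).
    Then x = 185 + 816·6 = 5081, valid modulo lcm(816, 7) = 5712: x ≡ 5081 (mod 5712).
Verify against each original: 5081 mod 17 = 15, 5081 mod 16 = 9, 5081 mod 3 = 2, 5081 mod 7 = 6.

x ≡ 5081 (mod 5712).


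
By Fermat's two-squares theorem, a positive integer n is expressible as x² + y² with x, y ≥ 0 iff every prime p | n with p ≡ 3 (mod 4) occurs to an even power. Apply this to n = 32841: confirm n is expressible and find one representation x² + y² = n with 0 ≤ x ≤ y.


Step 1: Factor n = 32841 = 3^2 · 41 · 89.
Step 2: Check the mod-4 condition on each prime factor: 3 ≡ 3 (mod 4), exponent 2 (must be even); 41 ≡ 1 (mod 4), exponent 1; 89 ≡ 1 (mod 4), exponent 1.
All primes ≡ 3 (mod 4) appear to even exponent (or don't appear), so by the two-squares theorem n IS expressible as a sum of two squares.
Step 3: Build a representation. Group n = k² · m with k = 3 and m = 41 · 89 = 3649 (a product of primes ≡ 1 (mod 4)); a representation of m scales to one of n via (k·x)² + (k·y)² = k²(x² + y²). Each prime p ≡ 1 (mod 4) is itself a sum of two squares; find a² by testing p − a² for a perfect square:
  41: 41 − 1² = 40, 41 − 2² = 37, 41 − 3² = 32, 41 − 4² = 25 = 5² ⇒ 41 = 4² + 5².
  89: 89 − 1² = 88, 89 − 2² = 85, 89 − 3² = 80, 89 − 4² = 73, 89 − 5² = 64 = 8² ⇒ 89 = 5² + 8².
  Combine using the Brahmagupta–Fibonacci identity (a² + b²)(c² + d²) = (ac − bd)² + (ad + bc)² = (ac + bd)² + (ad − bc)²:
  41 · 89 = 3649: from (4² + 5²)(5² + 8²), take (4·5 − 5·8, 4·8 + 5·5) = (20 − 40, 32 + 25) = (-20, 57); dropping signs (only squares matter) gives (20, 57); check 20² + 57² = 400 + 3249 = 3649 ✓.
  Scale by k = 3: (3·20, 3·57) = (60, 171).
Step 4: Order so x ≤ y and verify: 60² + 171² = 3600 + 29241 = 32841 = n. ✓

n = 32841 = 60² + 171² (one valid representation with x ≤ y).


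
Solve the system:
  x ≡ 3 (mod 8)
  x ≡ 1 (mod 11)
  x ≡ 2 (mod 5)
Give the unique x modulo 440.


Moduli 8, 11, 5 are pairwise coprime; by CRT there is a unique solution modulo M = 8 · 11 · 5 = 440.
Solve pairwise, accumulating the modulus:
  Start with x ≡ 3 (mod 8).
  Combine with x ≡ 1 (mod 11): since gcd(8, 11) = 1, we get a unique residue mod 88.
    Write x = 3 + 8·t and substitute into x ≡ 1 (mod 11): 8·t ≡ 1 − 3 = -2 (mod 11).
    Reduce coefficients mod 11: 8·t ≡ 9 (mod 11).
    The inverse of 8 mod 11 is 7 (since 8·7 = 56 = 5·11 + 1), so t ≡ 7·9 = 63 ≡ 8 (mod 11).
    Then x = 3 + 8·8 = 67, valid modulo lcm(8, 11) = 88: x ≡ 67 (mod 88).
  Combine with x ≡ 2 (mod 5): since gcd(88, 5) = 1, we get a unique residue mod 440.
    Write x = 67 + 88·t and substitute into x ≡ 2 (mod 5): 88·t ≡ 2 − 67 = -65 (mod 5).
    Reduce coefficients mod 5: 3·t ≡ 0 (mod 5).
    The inverse of 3 mod 5 is 2 (since 3·2 = 6 = 1·5 + 1), so t ≡ 2·0 = 0 ≡ 0 (mod 5).
    Then x = 67 + 88·0 = 67, valid modulo lcm(88, 5) = 440: x ≡ 67 (mod 440).
Verify: 67 mod 8 = 3 ✓, 67 mod 11 = 1 ✓, 67 mod 5 = 2 ✓.

x ≡ 67 (mod 440).


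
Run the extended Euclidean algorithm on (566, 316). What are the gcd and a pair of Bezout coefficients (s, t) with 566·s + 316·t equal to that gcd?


Euclidean algorithm on (566, 316) — divide until remainder is 0:
  566 = 1 · 316 + 250
  316 = 1 · 250 + 66
  250 = 3 · 66 + 52
  66 = 1 · 52 + 14
  52 = 3 · 14 + 10
  14 = 1 · 10 + 4
  10 = 2 · 4 + 2
  4 = 2 · 2 + 0
gcd(566, 316) = 2.
Track Bezout coefficients alongside the remainders: start with r₀ = 566 = a·1 + b·0 (s = 1, t = 0) and r₁ = 316 = a·0 + b·1 (s = 0, t = 1); each new remainder r_{k+1} = r_{k-1} − q_k·r_k inherits s_{k+1} = s_{k-1} − q_k·s_k, t_{k+1} = t_{k-1} − q_k·t_k, so r_k = a·s_k + b·t_k at every step:
  q = 1: r = 250, s = 1 − 1·0 = 1, t = 0 − 1·1 = -1  (check: 566·1 + 316·(-1) = 250)
  q = 1: r = 66, s = 0 − 1·1 = -1, t = 1 − 1·(-1) = 2  (check: 566·(-1) + 316·2 = 66)
  q = 3: r = 52, s = 1 − 3·(-1) = 4, t = -1 − 3·2 = -7  (check: 566·4 + 316·(-7) = 52)
  q = 1: r = 14, s = -1 − 1·4 = -5, t = 2 − 1·(-7) = 9  (check: 566·(-5) + 316·9 = 14)
  q = 3: r = 10, s = 4 − 3·(-5) = 19, t = -7 − 3·9 = -34  (check: 566·19 + 316·(-34) = 10)
  q = 1: r = 4, s = -5 − 1·19 = -24, t = 9 − 1·(-34) = 43  (check: 566·(-24) + 316·43 = 4)
  q = 2: r = 2, s = 19 − 2·(-24) = 67, t = -34 − 2·43 = -120  (check: 566·67 + 316·(-120) = 2)
The row with r = 2 (the gcd) gives the Bezout coefficients s = 67, t = -120.
Result: 566 · (67) + 316 · (-120) = 2.

gcd(566, 316) = 2; s = 67, t = -120 (check: 566·67 + 316·(-120) = 2).


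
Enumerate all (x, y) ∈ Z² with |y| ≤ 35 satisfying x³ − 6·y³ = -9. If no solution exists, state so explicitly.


The equation is x³ - 6y³ = -9. For fixed y, x³ = 6·y³ − 9, so a solution requires the RHS to be a perfect cube.
Strategy: iterate y from -35 to 35, compute RHS = 6·y³ − 9, and check whether it is a (positive or negative) perfect cube.
Check small values of y:
  y = 0: RHS = -9 is not a perfect cube.
  y = 1: RHS = -3 is not a perfect cube.
  y = -1: RHS = -15 is not a perfect cube.
  y = 2: RHS = 39 is not a perfect cube.
  y = -2: RHS = -57 is not a perfect cube.
  y = 3: RHS = 153 is not a perfect cube.
  y = -3: RHS = -171 is not a perfect cube.
Continuing the search up to |y| = 35 finds no solutions either.
No (x, y) in the scanned range satisfies the equation.

No integer solutions with |y| ≤ 35.


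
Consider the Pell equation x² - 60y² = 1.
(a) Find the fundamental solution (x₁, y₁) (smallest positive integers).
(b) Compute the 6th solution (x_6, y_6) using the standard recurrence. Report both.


Step 1: Find the fundamental solution (x₁, y₁) of x² - 60y² = 1.
  Expand √60 as a continued fraction. a₀ = ⌊√60⌋ = 7; iterate m_{k+1} = d_k·a_k − m_k, d_{k+1} = (60 − m_{k+1}²)/d_k, a_{k+1} = ⌊(a₀ + m_{k+1})/d_{k+1}⌋ (starting m₀ = 0, d₀ = 1), with convergents p_k = a_k·p_{k-1} + p_{k-2}, q_k = a_k·q_{k-1} + q_{k-2} (p₋₁ = 1, q₋₁ = 0):
  k = 0: a₀ = 7; p₀/q₀ = 7/1; p₀² − 60·q₀² = 49 − 60 = -11.
  k = 1: m = 7, d = 11, a = ⌊(7 + 7)/11⌋ = 1; p/q = (1·7 + 1)/(1·1 + 0) = 8/1; p² − 60·q² = 64 − 60 = 4.
  k = 2: m = 4, d = 4, a = ⌊(7 + 4)/4⌋ = 2; p/q = (2·8 + 7)/(2·1 + 1) = 23/3; p² − 60·q² = 529 − 540 = -11.
  k = 3: m = 4, d = 11, a = ⌊(7 + 4)/11⌋ = 1; p/q = (1·23 + 8)/(1·3 + 1) = 31/4; p² − 60·q² = 961 − 960 = 1.
  The first convergent with p² − 60·q² = 1 gives the fundamental solution (x₁, y₁) = (31, 4).
Step 2: Apply the recurrence (x_{n+1}, y_{n+1}) = (x₁x_n + 60y₁y_n, x₁y_n + y₁x_n) repeatedly.
  From (x_1, y_1) = (31, 4): x_2 = 31·31 + 60·4·4 = 1921; y_2 = 31·4 + 4·31 = 248.
  From (x_2, y_2) = (1921, 248): x_3 = 31·1921 + 60·4·248 = 119071; y_3 = 31·248 + 4·1921 = 15372.
  From (x_3, y_3) = (119071, 15372): x_4 = 31·119071 + 60·4·15372 = 7380481; y_4 = 31·15372 + 4·119071 = 952816.
  From (x_4, y_4) = (7380481, 952816): x_5 = 31·7380481 + 60·4·952816 = 457470751; y_5 = 31·952816 + 4·7380481 = 59059220.
  From (x_5, y_5) = (457470751, 59059220): x_6 = 31·457470751 + 60·4·59059220 = 28355806081; y_6 = 31·59059220 + 4·457470751 = 3660718824.
Step 3: Verify x_6² - 60·y_6² = 804051738503276578561 - 804051738503276578560 = 1 (should be 1). ✓

(x_1, y_1) = (31, 4); (x_6, y_6) = (28355806081, 3660718824).
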